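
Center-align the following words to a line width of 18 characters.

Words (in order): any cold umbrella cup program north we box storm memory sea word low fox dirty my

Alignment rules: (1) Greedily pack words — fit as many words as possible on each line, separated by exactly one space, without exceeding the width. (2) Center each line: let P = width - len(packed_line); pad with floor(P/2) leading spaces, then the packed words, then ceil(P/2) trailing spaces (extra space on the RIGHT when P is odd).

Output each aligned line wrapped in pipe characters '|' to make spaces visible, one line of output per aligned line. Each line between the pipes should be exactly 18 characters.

Answer: |any cold umbrella |
|cup program north |
|   we box storm   |
| memory sea word  |
| low fox dirty my |

Derivation:
Line 1: ['any', 'cold', 'umbrella'] (min_width=17, slack=1)
Line 2: ['cup', 'program', 'north'] (min_width=17, slack=1)
Line 3: ['we', 'box', 'storm'] (min_width=12, slack=6)
Line 4: ['memory', 'sea', 'word'] (min_width=15, slack=3)
Line 5: ['low', 'fox', 'dirty', 'my'] (min_width=16, slack=2)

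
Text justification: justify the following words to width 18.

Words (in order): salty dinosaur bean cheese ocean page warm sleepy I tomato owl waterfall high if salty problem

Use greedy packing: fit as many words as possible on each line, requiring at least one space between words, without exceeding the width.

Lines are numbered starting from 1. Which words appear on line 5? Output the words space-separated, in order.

Line 1: ['salty', 'dinosaur'] (min_width=14, slack=4)
Line 2: ['bean', 'cheese', 'ocean'] (min_width=17, slack=1)
Line 3: ['page', 'warm', 'sleepy', 'I'] (min_width=18, slack=0)
Line 4: ['tomato', 'owl'] (min_width=10, slack=8)
Line 5: ['waterfall', 'high', 'if'] (min_width=17, slack=1)
Line 6: ['salty', 'problem'] (min_width=13, slack=5)

Answer: waterfall high if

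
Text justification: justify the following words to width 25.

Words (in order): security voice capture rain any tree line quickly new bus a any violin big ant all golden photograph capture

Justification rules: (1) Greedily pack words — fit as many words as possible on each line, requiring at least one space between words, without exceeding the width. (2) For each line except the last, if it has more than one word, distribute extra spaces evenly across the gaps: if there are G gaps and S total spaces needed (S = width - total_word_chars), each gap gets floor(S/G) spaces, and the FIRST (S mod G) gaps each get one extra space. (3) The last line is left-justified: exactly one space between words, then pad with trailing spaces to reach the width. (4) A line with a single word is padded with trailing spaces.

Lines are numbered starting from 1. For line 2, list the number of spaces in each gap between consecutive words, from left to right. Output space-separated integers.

Line 1: ['security', 'voice', 'capture'] (min_width=22, slack=3)
Line 2: ['rain', 'any', 'tree', 'line'] (min_width=18, slack=7)
Line 3: ['quickly', 'new', 'bus', 'a', 'any'] (min_width=21, slack=4)
Line 4: ['violin', 'big', 'ant', 'all', 'golden'] (min_width=25, slack=0)
Line 5: ['photograph', 'capture'] (min_width=18, slack=7)

Answer: 4 3 3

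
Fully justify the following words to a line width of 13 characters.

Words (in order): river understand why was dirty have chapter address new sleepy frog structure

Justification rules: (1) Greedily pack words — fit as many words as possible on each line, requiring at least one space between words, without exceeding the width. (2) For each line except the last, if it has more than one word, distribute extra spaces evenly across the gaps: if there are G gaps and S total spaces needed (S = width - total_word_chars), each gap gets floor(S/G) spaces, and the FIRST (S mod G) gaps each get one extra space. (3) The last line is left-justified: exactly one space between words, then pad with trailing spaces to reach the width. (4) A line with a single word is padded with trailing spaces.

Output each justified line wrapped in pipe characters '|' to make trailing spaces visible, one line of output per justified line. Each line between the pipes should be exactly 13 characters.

Answer: |river        |
|understand   |
|why was dirty|
|have  chapter|
|address   new|
|sleepy   frog|
|structure    |

Derivation:
Line 1: ['river'] (min_width=5, slack=8)
Line 2: ['understand'] (min_width=10, slack=3)
Line 3: ['why', 'was', 'dirty'] (min_width=13, slack=0)
Line 4: ['have', 'chapter'] (min_width=12, slack=1)
Line 5: ['address', 'new'] (min_width=11, slack=2)
Line 6: ['sleepy', 'frog'] (min_width=11, slack=2)
Line 7: ['structure'] (min_width=9, slack=4)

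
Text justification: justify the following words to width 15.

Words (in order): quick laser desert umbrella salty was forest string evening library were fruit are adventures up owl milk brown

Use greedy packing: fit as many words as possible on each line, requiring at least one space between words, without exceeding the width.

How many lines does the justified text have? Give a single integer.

Answer: 8

Derivation:
Line 1: ['quick', 'laser'] (min_width=11, slack=4)
Line 2: ['desert', 'umbrella'] (min_width=15, slack=0)
Line 3: ['salty', 'was'] (min_width=9, slack=6)
Line 4: ['forest', 'string'] (min_width=13, slack=2)
Line 5: ['evening', 'library'] (min_width=15, slack=0)
Line 6: ['were', 'fruit', 'are'] (min_width=14, slack=1)
Line 7: ['adventures', 'up'] (min_width=13, slack=2)
Line 8: ['owl', 'milk', 'brown'] (min_width=14, slack=1)
Total lines: 8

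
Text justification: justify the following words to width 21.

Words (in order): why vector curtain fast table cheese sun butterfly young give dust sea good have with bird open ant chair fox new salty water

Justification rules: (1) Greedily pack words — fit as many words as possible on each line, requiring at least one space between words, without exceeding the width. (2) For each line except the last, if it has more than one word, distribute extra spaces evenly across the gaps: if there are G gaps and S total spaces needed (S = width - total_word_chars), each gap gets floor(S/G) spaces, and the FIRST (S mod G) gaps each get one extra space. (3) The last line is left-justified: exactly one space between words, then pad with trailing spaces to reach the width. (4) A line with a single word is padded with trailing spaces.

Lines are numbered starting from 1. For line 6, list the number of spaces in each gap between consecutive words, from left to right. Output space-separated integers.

Line 1: ['why', 'vector', 'curtain'] (min_width=18, slack=3)
Line 2: ['fast', 'table', 'cheese', 'sun'] (min_width=21, slack=0)
Line 3: ['butterfly', 'young', 'give'] (min_width=20, slack=1)
Line 4: ['dust', 'sea', 'good', 'have'] (min_width=18, slack=3)
Line 5: ['with', 'bird', 'open', 'ant'] (min_width=18, slack=3)
Line 6: ['chair', 'fox', 'new', 'salty'] (min_width=19, slack=2)
Line 7: ['water'] (min_width=5, slack=16)

Answer: 2 2 1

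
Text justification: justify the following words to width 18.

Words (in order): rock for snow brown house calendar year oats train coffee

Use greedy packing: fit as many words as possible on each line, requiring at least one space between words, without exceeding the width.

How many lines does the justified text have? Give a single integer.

Line 1: ['rock', 'for', 'snow'] (min_width=13, slack=5)
Line 2: ['brown', 'house'] (min_width=11, slack=7)
Line 3: ['calendar', 'year', 'oats'] (min_width=18, slack=0)
Line 4: ['train', 'coffee'] (min_width=12, slack=6)
Total lines: 4

Answer: 4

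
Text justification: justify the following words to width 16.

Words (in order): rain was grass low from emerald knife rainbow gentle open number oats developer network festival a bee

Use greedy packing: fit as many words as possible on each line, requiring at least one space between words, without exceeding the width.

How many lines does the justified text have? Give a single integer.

Answer: 8

Derivation:
Line 1: ['rain', 'was', 'grass'] (min_width=14, slack=2)
Line 2: ['low', 'from', 'emerald'] (min_width=16, slack=0)
Line 3: ['knife', 'rainbow'] (min_width=13, slack=3)
Line 4: ['gentle', 'open'] (min_width=11, slack=5)
Line 5: ['number', 'oats'] (min_width=11, slack=5)
Line 6: ['developer'] (min_width=9, slack=7)
Line 7: ['network', 'festival'] (min_width=16, slack=0)
Line 8: ['a', 'bee'] (min_width=5, slack=11)
Total lines: 8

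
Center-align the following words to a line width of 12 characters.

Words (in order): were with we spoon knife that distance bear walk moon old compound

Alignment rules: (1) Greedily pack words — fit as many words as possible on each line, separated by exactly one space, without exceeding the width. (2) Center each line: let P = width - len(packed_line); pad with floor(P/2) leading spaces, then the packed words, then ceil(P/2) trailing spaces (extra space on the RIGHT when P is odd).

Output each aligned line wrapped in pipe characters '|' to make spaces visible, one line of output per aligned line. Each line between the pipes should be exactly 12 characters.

Answer: |were with we|
|spoon knife |
|    that    |
|  distance  |
| bear walk  |
|  moon old  |
|  compound  |

Derivation:
Line 1: ['were', 'with', 'we'] (min_width=12, slack=0)
Line 2: ['spoon', 'knife'] (min_width=11, slack=1)
Line 3: ['that'] (min_width=4, slack=8)
Line 4: ['distance'] (min_width=8, slack=4)
Line 5: ['bear', 'walk'] (min_width=9, slack=3)
Line 6: ['moon', 'old'] (min_width=8, slack=4)
Line 7: ['compound'] (min_width=8, slack=4)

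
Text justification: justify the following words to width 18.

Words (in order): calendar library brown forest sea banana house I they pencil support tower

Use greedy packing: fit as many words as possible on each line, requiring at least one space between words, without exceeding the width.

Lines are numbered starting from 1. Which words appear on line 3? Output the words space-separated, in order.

Line 1: ['calendar', 'library'] (min_width=16, slack=2)
Line 2: ['brown', 'forest', 'sea'] (min_width=16, slack=2)
Line 3: ['banana', 'house', 'I'] (min_width=14, slack=4)
Line 4: ['they', 'pencil'] (min_width=11, slack=7)
Line 5: ['support', 'tower'] (min_width=13, slack=5)

Answer: banana house I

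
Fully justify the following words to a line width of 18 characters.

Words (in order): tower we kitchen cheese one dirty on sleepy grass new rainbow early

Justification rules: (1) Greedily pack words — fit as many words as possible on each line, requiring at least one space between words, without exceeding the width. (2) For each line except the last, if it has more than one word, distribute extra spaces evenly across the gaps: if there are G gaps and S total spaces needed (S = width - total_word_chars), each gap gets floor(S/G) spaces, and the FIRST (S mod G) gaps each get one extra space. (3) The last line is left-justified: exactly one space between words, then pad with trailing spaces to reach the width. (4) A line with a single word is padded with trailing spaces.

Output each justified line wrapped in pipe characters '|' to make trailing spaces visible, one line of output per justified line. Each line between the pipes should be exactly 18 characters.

Answer: |tower  we  kitchen|
|cheese  one  dirty|
|on   sleepy  grass|
|new rainbow early |

Derivation:
Line 1: ['tower', 'we', 'kitchen'] (min_width=16, slack=2)
Line 2: ['cheese', 'one', 'dirty'] (min_width=16, slack=2)
Line 3: ['on', 'sleepy', 'grass'] (min_width=15, slack=3)
Line 4: ['new', 'rainbow', 'early'] (min_width=17, slack=1)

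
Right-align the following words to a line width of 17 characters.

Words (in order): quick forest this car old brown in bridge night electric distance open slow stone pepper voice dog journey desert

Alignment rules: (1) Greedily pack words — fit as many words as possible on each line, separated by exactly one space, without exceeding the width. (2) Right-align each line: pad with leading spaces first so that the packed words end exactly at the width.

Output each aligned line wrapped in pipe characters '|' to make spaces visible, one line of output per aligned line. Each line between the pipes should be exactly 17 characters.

Answer: |quick forest this|
| car old brown in|
|     bridge night|
|electric distance|
|  open slow stone|
| pepper voice dog|
|   journey desert|

Derivation:
Line 1: ['quick', 'forest', 'this'] (min_width=17, slack=0)
Line 2: ['car', 'old', 'brown', 'in'] (min_width=16, slack=1)
Line 3: ['bridge', 'night'] (min_width=12, slack=5)
Line 4: ['electric', 'distance'] (min_width=17, slack=0)
Line 5: ['open', 'slow', 'stone'] (min_width=15, slack=2)
Line 6: ['pepper', 'voice', 'dog'] (min_width=16, slack=1)
Line 7: ['journey', 'desert'] (min_width=14, slack=3)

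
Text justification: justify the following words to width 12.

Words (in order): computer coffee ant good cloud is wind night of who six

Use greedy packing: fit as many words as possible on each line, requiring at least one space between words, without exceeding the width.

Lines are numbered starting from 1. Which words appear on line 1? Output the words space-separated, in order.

Answer: computer

Derivation:
Line 1: ['computer'] (min_width=8, slack=4)
Line 2: ['coffee', 'ant'] (min_width=10, slack=2)
Line 3: ['good', 'cloud'] (min_width=10, slack=2)
Line 4: ['is', 'wind'] (min_width=7, slack=5)
Line 5: ['night', 'of', 'who'] (min_width=12, slack=0)
Line 6: ['six'] (min_width=3, slack=9)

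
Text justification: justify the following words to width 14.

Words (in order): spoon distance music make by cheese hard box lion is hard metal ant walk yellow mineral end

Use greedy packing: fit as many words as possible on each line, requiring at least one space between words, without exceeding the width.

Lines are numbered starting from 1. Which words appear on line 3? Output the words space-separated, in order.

Line 1: ['spoon', 'distance'] (min_width=14, slack=0)
Line 2: ['music', 'make', 'by'] (min_width=13, slack=1)
Line 3: ['cheese', 'hard'] (min_width=11, slack=3)
Line 4: ['box', 'lion', 'is'] (min_width=11, slack=3)
Line 5: ['hard', 'metal', 'ant'] (min_width=14, slack=0)
Line 6: ['walk', 'yellow'] (min_width=11, slack=3)
Line 7: ['mineral', 'end'] (min_width=11, slack=3)

Answer: cheese hard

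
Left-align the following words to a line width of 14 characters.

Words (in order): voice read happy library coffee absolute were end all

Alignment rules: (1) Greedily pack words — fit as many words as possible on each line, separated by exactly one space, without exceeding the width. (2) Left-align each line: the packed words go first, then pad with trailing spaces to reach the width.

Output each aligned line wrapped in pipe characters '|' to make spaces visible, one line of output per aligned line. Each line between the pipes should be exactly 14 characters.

Line 1: ['voice', 'read'] (min_width=10, slack=4)
Line 2: ['happy', 'library'] (min_width=13, slack=1)
Line 3: ['coffee'] (min_width=6, slack=8)
Line 4: ['absolute', 'were'] (min_width=13, slack=1)
Line 5: ['end', 'all'] (min_width=7, slack=7)

Answer: |voice read    |
|happy library |
|coffee        |
|absolute were |
|end all       |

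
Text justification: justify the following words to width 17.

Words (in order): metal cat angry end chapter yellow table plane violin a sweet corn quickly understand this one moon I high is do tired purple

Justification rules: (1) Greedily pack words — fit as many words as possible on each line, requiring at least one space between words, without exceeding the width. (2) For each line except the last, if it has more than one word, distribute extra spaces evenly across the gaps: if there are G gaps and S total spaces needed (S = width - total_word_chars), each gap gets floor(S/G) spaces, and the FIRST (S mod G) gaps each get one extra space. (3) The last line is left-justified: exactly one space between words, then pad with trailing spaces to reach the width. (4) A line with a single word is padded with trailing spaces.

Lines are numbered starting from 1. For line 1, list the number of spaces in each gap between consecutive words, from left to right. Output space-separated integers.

Answer: 2 2

Derivation:
Line 1: ['metal', 'cat', 'angry'] (min_width=15, slack=2)
Line 2: ['end', 'chapter'] (min_width=11, slack=6)
Line 3: ['yellow', 'table'] (min_width=12, slack=5)
Line 4: ['plane', 'violin', 'a'] (min_width=14, slack=3)
Line 5: ['sweet', 'corn'] (min_width=10, slack=7)
Line 6: ['quickly'] (min_width=7, slack=10)
Line 7: ['understand', 'this'] (min_width=15, slack=2)
Line 8: ['one', 'moon', 'I', 'high'] (min_width=15, slack=2)
Line 9: ['is', 'do', 'tired'] (min_width=11, slack=6)
Line 10: ['purple'] (min_width=6, slack=11)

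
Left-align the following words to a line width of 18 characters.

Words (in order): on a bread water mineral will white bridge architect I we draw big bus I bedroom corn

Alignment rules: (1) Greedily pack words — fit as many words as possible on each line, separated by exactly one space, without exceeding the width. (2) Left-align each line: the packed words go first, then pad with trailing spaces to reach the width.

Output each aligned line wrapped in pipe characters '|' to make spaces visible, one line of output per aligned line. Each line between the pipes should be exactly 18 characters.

Answer: |on a bread water  |
|mineral will white|
|bridge architect I|
|we draw big bus I |
|bedroom corn      |

Derivation:
Line 1: ['on', 'a', 'bread', 'water'] (min_width=16, slack=2)
Line 2: ['mineral', 'will', 'white'] (min_width=18, slack=0)
Line 3: ['bridge', 'architect', 'I'] (min_width=18, slack=0)
Line 4: ['we', 'draw', 'big', 'bus', 'I'] (min_width=17, slack=1)
Line 5: ['bedroom', 'corn'] (min_width=12, slack=6)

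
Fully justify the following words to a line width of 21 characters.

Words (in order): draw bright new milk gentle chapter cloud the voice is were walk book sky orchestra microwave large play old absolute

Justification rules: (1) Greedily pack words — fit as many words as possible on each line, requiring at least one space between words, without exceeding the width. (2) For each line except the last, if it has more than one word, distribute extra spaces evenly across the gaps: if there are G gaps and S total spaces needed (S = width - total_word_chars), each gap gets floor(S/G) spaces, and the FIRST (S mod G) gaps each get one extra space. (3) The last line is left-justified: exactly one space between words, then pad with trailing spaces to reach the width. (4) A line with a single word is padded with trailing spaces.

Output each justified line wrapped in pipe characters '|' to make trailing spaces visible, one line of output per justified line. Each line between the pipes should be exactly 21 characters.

Line 1: ['draw', 'bright', 'new', 'milk'] (min_width=20, slack=1)
Line 2: ['gentle', 'chapter', 'cloud'] (min_width=20, slack=1)
Line 3: ['the', 'voice', 'is', 'were'] (min_width=17, slack=4)
Line 4: ['walk', 'book', 'sky'] (min_width=13, slack=8)
Line 5: ['orchestra', 'microwave'] (min_width=19, slack=2)
Line 6: ['large', 'play', 'old'] (min_width=14, slack=7)
Line 7: ['absolute'] (min_width=8, slack=13)

Answer: |draw  bright new milk|
|gentle  chapter cloud|
|the   voice  is  were|
|walk     book     sky|
|orchestra   microwave|
|large     play    old|
|absolute             |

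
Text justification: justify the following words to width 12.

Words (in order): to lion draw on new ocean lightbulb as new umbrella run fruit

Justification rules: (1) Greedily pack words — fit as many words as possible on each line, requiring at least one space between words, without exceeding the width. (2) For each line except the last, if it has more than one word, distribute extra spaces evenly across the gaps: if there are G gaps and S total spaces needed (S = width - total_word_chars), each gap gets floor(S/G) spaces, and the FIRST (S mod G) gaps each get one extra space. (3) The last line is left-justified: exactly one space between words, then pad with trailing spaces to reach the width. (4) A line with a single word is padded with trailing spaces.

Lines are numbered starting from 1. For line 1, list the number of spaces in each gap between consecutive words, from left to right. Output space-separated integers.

Answer: 1 1

Derivation:
Line 1: ['to', 'lion', 'draw'] (min_width=12, slack=0)
Line 2: ['on', 'new', 'ocean'] (min_width=12, slack=0)
Line 3: ['lightbulb', 'as'] (min_width=12, slack=0)
Line 4: ['new', 'umbrella'] (min_width=12, slack=0)
Line 5: ['run', 'fruit'] (min_width=9, slack=3)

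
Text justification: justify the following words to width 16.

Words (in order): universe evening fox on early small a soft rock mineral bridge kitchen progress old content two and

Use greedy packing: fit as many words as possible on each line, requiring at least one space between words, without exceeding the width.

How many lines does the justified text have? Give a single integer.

Answer: 7

Derivation:
Line 1: ['universe', 'evening'] (min_width=16, slack=0)
Line 2: ['fox', 'on', 'early'] (min_width=12, slack=4)
Line 3: ['small', 'a', 'soft'] (min_width=12, slack=4)
Line 4: ['rock', 'mineral'] (min_width=12, slack=4)
Line 5: ['bridge', 'kitchen'] (min_width=14, slack=2)
Line 6: ['progress', 'old'] (min_width=12, slack=4)
Line 7: ['content', 'two', 'and'] (min_width=15, slack=1)
Total lines: 7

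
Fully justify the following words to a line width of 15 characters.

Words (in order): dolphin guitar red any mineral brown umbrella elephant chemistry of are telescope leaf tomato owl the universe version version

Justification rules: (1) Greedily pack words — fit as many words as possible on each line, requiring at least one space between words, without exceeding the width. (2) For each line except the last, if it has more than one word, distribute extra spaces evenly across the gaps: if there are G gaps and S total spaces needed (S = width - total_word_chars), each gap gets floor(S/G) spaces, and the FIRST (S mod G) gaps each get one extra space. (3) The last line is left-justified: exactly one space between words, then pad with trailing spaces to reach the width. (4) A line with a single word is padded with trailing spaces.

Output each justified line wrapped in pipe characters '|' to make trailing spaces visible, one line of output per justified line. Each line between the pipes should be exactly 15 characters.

Line 1: ['dolphin', 'guitar'] (min_width=14, slack=1)
Line 2: ['red', 'any', 'mineral'] (min_width=15, slack=0)
Line 3: ['brown', 'umbrella'] (min_width=14, slack=1)
Line 4: ['elephant'] (min_width=8, slack=7)
Line 5: ['chemistry', 'of'] (min_width=12, slack=3)
Line 6: ['are', 'telescope'] (min_width=13, slack=2)
Line 7: ['leaf', 'tomato', 'owl'] (min_width=15, slack=0)
Line 8: ['the', 'universe'] (min_width=12, slack=3)
Line 9: ['version', 'version'] (min_width=15, slack=0)

Answer: |dolphin  guitar|
|red any mineral|
|brown  umbrella|
|elephant       |
|chemistry    of|
|are   telescope|
|leaf tomato owl|
|the    universe|
|version version|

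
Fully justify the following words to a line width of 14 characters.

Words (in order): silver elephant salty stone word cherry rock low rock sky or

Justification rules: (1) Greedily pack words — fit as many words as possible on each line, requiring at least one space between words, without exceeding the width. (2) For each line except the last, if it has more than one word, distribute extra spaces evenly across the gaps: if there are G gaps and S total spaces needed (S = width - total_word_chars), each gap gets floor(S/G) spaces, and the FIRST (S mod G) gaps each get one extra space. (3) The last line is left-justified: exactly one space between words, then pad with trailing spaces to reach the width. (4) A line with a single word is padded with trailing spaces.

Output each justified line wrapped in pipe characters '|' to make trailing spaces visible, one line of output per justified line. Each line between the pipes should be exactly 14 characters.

Line 1: ['silver'] (min_width=6, slack=8)
Line 2: ['elephant', 'salty'] (min_width=14, slack=0)
Line 3: ['stone', 'word'] (min_width=10, slack=4)
Line 4: ['cherry', 'rock'] (min_width=11, slack=3)
Line 5: ['low', 'rock', 'sky'] (min_width=12, slack=2)
Line 6: ['or'] (min_width=2, slack=12)

Answer: |silver        |
|elephant salty|
|stone     word|
|cherry    rock|
|low  rock  sky|
|or            |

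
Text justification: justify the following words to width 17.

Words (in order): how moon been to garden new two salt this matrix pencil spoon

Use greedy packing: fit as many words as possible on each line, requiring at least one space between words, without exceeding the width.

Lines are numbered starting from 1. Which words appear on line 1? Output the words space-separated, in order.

Answer: how moon been to

Derivation:
Line 1: ['how', 'moon', 'been', 'to'] (min_width=16, slack=1)
Line 2: ['garden', 'new', 'two'] (min_width=14, slack=3)
Line 3: ['salt', 'this', 'matrix'] (min_width=16, slack=1)
Line 4: ['pencil', 'spoon'] (min_width=12, slack=5)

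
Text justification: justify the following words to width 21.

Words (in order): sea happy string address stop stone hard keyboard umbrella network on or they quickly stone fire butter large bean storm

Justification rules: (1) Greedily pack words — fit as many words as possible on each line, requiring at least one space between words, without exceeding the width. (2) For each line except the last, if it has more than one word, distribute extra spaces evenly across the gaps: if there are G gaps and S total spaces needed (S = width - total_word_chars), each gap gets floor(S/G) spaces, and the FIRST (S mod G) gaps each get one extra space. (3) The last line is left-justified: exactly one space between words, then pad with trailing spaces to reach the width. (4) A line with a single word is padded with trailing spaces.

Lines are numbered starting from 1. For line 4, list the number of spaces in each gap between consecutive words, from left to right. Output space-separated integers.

Line 1: ['sea', 'happy', 'string'] (min_width=16, slack=5)
Line 2: ['address', 'stop', 'stone'] (min_width=18, slack=3)
Line 3: ['hard', 'keyboard'] (min_width=13, slack=8)
Line 4: ['umbrella', 'network', 'on'] (min_width=19, slack=2)
Line 5: ['or', 'they', 'quickly', 'stone'] (min_width=21, slack=0)
Line 6: ['fire', 'butter', 'large'] (min_width=17, slack=4)
Line 7: ['bean', 'storm'] (min_width=10, slack=11)

Answer: 2 2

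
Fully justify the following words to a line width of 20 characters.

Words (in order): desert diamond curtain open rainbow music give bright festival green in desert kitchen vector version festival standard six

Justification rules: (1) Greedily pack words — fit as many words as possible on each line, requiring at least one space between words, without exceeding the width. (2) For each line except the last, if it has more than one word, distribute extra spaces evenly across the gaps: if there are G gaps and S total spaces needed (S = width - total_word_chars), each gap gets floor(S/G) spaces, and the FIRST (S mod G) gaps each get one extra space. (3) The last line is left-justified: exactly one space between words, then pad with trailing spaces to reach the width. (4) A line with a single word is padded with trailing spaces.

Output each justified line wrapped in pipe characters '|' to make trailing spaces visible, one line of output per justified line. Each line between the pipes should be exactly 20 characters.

Answer: |desert       diamond|
|curtain open rainbow|
|music   give  bright|
|festival   green  in|
|desert       kitchen|
|vector       version|
|festival    standard|
|six                 |

Derivation:
Line 1: ['desert', 'diamond'] (min_width=14, slack=6)
Line 2: ['curtain', 'open', 'rainbow'] (min_width=20, slack=0)
Line 3: ['music', 'give', 'bright'] (min_width=17, slack=3)
Line 4: ['festival', 'green', 'in'] (min_width=17, slack=3)
Line 5: ['desert', 'kitchen'] (min_width=14, slack=6)
Line 6: ['vector', 'version'] (min_width=14, slack=6)
Line 7: ['festival', 'standard'] (min_width=17, slack=3)
Line 8: ['six'] (min_width=3, slack=17)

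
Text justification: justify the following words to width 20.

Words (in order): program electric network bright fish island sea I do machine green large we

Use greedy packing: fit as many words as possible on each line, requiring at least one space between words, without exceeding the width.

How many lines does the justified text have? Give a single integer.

Line 1: ['program', 'electric'] (min_width=16, slack=4)
Line 2: ['network', 'bright', 'fish'] (min_width=19, slack=1)
Line 3: ['island', 'sea', 'I', 'do'] (min_width=15, slack=5)
Line 4: ['machine', 'green', 'large'] (min_width=19, slack=1)
Line 5: ['we'] (min_width=2, slack=18)
Total lines: 5

Answer: 5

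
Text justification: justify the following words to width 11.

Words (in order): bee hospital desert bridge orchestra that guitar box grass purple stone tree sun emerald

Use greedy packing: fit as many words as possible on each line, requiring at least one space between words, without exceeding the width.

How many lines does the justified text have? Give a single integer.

Line 1: ['bee'] (min_width=3, slack=8)
Line 2: ['hospital'] (min_width=8, slack=3)
Line 3: ['desert'] (min_width=6, slack=5)
Line 4: ['bridge'] (min_width=6, slack=5)
Line 5: ['orchestra'] (min_width=9, slack=2)
Line 6: ['that', 'guitar'] (min_width=11, slack=0)
Line 7: ['box', 'grass'] (min_width=9, slack=2)
Line 8: ['purple'] (min_width=6, slack=5)
Line 9: ['stone', 'tree'] (min_width=10, slack=1)
Line 10: ['sun', 'emerald'] (min_width=11, slack=0)
Total lines: 10

Answer: 10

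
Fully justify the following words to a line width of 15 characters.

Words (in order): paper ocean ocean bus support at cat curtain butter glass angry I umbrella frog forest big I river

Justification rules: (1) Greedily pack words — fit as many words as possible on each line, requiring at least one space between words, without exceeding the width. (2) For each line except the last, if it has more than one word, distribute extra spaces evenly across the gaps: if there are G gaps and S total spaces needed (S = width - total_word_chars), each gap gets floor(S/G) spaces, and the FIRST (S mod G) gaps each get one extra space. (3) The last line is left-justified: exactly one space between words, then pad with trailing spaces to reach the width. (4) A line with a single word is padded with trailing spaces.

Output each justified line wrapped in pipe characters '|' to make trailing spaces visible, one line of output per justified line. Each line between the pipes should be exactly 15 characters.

Answer: |paper     ocean|
|ocean       bus|
|support  at cat|
|curtain  butter|
|glass  angry  I|
|umbrella   frog|
|forest   big  I|
|river          |

Derivation:
Line 1: ['paper', 'ocean'] (min_width=11, slack=4)
Line 2: ['ocean', 'bus'] (min_width=9, slack=6)
Line 3: ['support', 'at', 'cat'] (min_width=14, slack=1)
Line 4: ['curtain', 'butter'] (min_width=14, slack=1)
Line 5: ['glass', 'angry', 'I'] (min_width=13, slack=2)
Line 6: ['umbrella', 'frog'] (min_width=13, slack=2)
Line 7: ['forest', 'big', 'I'] (min_width=12, slack=3)
Line 8: ['river'] (min_width=5, slack=10)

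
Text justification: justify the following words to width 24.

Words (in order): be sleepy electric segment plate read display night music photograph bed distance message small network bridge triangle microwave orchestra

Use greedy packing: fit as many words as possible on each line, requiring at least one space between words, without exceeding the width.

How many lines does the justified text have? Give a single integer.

Line 1: ['be', 'sleepy', 'electric'] (min_width=18, slack=6)
Line 2: ['segment', 'plate', 'read'] (min_width=18, slack=6)
Line 3: ['display', 'night', 'music'] (min_width=19, slack=5)
Line 4: ['photograph', 'bed', 'distance'] (min_width=23, slack=1)
Line 5: ['message', 'small', 'network'] (min_width=21, slack=3)
Line 6: ['bridge', 'triangle'] (min_width=15, slack=9)
Line 7: ['microwave', 'orchestra'] (min_width=19, slack=5)
Total lines: 7

Answer: 7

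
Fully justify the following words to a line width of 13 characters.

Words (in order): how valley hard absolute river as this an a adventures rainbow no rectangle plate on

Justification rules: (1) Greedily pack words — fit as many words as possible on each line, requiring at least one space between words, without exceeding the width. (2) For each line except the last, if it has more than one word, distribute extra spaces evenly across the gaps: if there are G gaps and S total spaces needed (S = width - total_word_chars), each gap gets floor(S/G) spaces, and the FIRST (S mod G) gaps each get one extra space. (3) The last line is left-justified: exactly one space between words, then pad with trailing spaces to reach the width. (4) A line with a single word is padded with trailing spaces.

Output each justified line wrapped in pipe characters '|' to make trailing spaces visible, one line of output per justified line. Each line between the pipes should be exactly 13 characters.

Answer: |how    valley|
|hard absolute|
|river as this|
|an          a|
|adventures   |
|rainbow    no|
|rectangle    |
|plate on     |

Derivation:
Line 1: ['how', 'valley'] (min_width=10, slack=3)
Line 2: ['hard', 'absolute'] (min_width=13, slack=0)
Line 3: ['river', 'as', 'this'] (min_width=13, slack=0)
Line 4: ['an', 'a'] (min_width=4, slack=9)
Line 5: ['adventures'] (min_width=10, slack=3)
Line 6: ['rainbow', 'no'] (min_width=10, slack=3)
Line 7: ['rectangle'] (min_width=9, slack=4)
Line 8: ['plate', 'on'] (min_width=8, slack=5)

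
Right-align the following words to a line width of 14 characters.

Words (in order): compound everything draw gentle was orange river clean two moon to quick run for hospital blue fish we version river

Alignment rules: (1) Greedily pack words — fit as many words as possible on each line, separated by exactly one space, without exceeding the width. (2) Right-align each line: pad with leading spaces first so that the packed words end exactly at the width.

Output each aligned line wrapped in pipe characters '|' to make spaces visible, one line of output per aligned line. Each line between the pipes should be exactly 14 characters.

Answer: |      compound|
|    everything|
|   draw gentle|
|    was orange|
|   river clean|
|   two moon to|
| quick run for|
| hospital blue|
|       fish we|
| version river|

Derivation:
Line 1: ['compound'] (min_width=8, slack=6)
Line 2: ['everything'] (min_width=10, slack=4)
Line 3: ['draw', 'gentle'] (min_width=11, slack=3)
Line 4: ['was', 'orange'] (min_width=10, slack=4)
Line 5: ['river', 'clean'] (min_width=11, slack=3)
Line 6: ['two', 'moon', 'to'] (min_width=11, slack=3)
Line 7: ['quick', 'run', 'for'] (min_width=13, slack=1)
Line 8: ['hospital', 'blue'] (min_width=13, slack=1)
Line 9: ['fish', 'we'] (min_width=7, slack=7)
Line 10: ['version', 'river'] (min_width=13, slack=1)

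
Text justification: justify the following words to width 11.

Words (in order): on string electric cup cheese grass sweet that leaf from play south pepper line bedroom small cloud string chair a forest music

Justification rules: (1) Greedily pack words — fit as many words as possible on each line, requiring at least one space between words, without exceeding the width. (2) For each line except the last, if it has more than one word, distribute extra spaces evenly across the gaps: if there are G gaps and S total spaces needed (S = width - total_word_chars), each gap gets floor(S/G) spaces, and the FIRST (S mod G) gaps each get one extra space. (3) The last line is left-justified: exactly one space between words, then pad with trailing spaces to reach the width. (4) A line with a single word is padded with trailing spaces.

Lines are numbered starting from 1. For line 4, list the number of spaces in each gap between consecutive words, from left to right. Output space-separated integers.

Answer: 1

Derivation:
Line 1: ['on', 'string'] (min_width=9, slack=2)
Line 2: ['electric'] (min_width=8, slack=3)
Line 3: ['cup', 'cheese'] (min_width=10, slack=1)
Line 4: ['grass', 'sweet'] (min_width=11, slack=0)
Line 5: ['that', 'leaf'] (min_width=9, slack=2)
Line 6: ['from', 'play'] (min_width=9, slack=2)
Line 7: ['south'] (min_width=5, slack=6)
Line 8: ['pepper', 'line'] (min_width=11, slack=0)
Line 9: ['bedroom'] (min_width=7, slack=4)
Line 10: ['small', 'cloud'] (min_width=11, slack=0)
Line 11: ['string'] (min_width=6, slack=5)
Line 12: ['chair', 'a'] (min_width=7, slack=4)
Line 13: ['forest'] (min_width=6, slack=5)
Line 14: ['music'] (min_width=5, slack=6)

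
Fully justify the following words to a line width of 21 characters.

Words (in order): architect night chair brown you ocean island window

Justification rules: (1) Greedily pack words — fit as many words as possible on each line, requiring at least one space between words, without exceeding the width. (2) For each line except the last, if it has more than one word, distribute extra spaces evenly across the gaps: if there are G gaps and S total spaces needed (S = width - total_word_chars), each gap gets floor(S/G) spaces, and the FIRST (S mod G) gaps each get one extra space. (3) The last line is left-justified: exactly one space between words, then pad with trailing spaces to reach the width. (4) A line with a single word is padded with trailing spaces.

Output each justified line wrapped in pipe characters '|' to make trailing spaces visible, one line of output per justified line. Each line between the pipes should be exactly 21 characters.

Answer: |architect night chair|
|brown    you    ocean|
|island window        |

Derivation:
Line 1: ['architect', 'night', 'chair'] (min_width=21, slack=0)
Line 2: ['brown', 'you', 'ocean'] (min_width=15, slack=6)
Line 3: ['island', 'window'] (min_width=13, slack=8)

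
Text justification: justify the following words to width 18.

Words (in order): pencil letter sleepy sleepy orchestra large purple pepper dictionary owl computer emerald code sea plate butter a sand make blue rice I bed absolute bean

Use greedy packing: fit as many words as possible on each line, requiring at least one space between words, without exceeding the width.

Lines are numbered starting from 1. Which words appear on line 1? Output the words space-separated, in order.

Line 1: ['pencil', 'letter'] (min_width=13, slack=5)
Line 2: ['sleepy', 'sleepy'] (min_width=13, slack=5)
Line 3: ['orchestra', 'large'] (min_width=15, slack=3)
Line 4: ['purple', 'pepper'] (min_width=13, slack=5)
Line 5: ['dictionary', 'owl'] (min_width=14, slack=4)
Line 6: ['computer', 'emerald'] (min_width=16, slack=2)
Line 7: ['code', 'sea', 'plate'] (min_width=14, slack=4)
Line 8: ['butter', 'a', 'sand', 'make'] (min_width=18, slack=0)
Line 9: ['blue', 'rice', 'I', 'bed'] (min_width=15, slack=3)
Line 10: ['absolute', 'bean'] (min_width=13, slack=5)

Answer: pencil letter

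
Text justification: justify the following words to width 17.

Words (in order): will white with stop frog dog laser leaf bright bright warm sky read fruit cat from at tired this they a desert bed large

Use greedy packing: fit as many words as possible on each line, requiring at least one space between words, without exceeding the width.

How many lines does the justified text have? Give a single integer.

Answer: 8

Derivation:
Line 1: ['will', 'white', 'with'] (min_width=15, slack=2)
Line 2: ['stop', 'frog', 'dog'] (min_width=13, slack=4)
Line 3: ['laser', 'leaf', 'bright'] (min_width=17, slack=0)
Line 4: ['bright', 'warm', 'sky'] (min_width=15, slack=2)
Line 5: ['read', 'fruit', 'cat'] (min_width=14, slack=3)
Line 6: ['from', 'at', 'tired'] (min_width=13, slack=4)
Line 7: ['this', 'they', 'a'] (min_width=11, slack=6)
Line 8: ['desert', 'bed', 'large'] (min_width=16, slack=1)
Total lines: 8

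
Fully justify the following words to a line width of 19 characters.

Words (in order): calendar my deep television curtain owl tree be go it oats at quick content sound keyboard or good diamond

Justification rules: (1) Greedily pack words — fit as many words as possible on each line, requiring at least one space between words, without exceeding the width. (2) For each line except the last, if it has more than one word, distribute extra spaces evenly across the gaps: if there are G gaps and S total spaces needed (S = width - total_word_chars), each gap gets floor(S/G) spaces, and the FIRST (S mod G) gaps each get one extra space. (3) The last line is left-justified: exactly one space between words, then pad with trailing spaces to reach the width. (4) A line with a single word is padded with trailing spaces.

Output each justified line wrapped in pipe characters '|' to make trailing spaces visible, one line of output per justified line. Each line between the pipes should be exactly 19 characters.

Line 1: ['calendar', 'my', 'deep'] (min_width=16, slack=3)
Line 2: ['television', 'curtain'] (min_width=18, slack=1)
Line 3: ['owl', 'tree', 'be', 'go', 'it'] (min_width=17, slack=2)
Line 4: ['oats', 'at', 'quick'] (min_width=13, slack=6)
Line 5: ['content', 'sound'] (min_width=13, slack=6)
Line 6: ['keyboard', 'or', 'good'] (min_width=16, slack=3)
Line 7: ['diamond'] (min_width=7, slack=12)

Answer: |calendar   my  deep|
|television  curtain|
|owl  tree  be go it|
|oats    at    quick|
|content       sound|
|keyboard   or  good|
|diamond            |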